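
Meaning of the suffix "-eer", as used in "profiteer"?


Suffix: -eer
Example: profiteer = profit + -eer
Meaning = one who is concerned with


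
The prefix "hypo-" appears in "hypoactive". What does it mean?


Prefix: hypo-
Example: hypoactive = hypo- + active
Meaning = under / below normal


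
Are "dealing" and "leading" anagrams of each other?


Word 1: "dealing" → sorted: adegiln
Word 2: "leading" → sorted: adegiln
Same letters? adegiln == adegiln
Anagram = Yes


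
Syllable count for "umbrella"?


Word: "umbrella"
Syllable breakdown: um · brel · la
Counting: 3 parts
= 3 syllables


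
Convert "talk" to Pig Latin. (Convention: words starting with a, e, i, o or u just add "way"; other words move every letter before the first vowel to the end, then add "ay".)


Word: "talk"
Starts with consonant(s) → move to end, add 'ay'
Consonant cluster: "t"
Pig Latin = "alktay"


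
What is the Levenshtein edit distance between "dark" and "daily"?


Word 1: "dark" (length 4)
Word 2: "daily" (length 5)
One optimal edit sequence (insert/delete/substitute each cost 1):
  1. keep 'd'
  2. keep 'a'
  3. insert 'i'  (+1)
  4. substitute 'r' -> 'l'  (+1)
  5. substitute 'k' -> 'y'  (+1)
Total edit operations: 3
Edit distance = 3


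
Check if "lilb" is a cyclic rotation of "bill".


Word: "bill", Candidate: "lilb"
Method: check if candidate is substring of word+word
"billbill" contains "lilb"? No
Is rotation = No


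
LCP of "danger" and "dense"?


Word 1: "danger"
Word 2: "dense"
Comparing from start:
  Pos 0: 'd' == 'd'
  Pos 1: 'a' != 'e' (stop)
LCP = "d" (length 1)


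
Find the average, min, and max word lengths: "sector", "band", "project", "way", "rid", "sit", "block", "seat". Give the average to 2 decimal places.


Lengths: "sector"=6, "band"=4, "project"=7, "way"=3, "rid"=3, "sit"=3, "block"=5, "seat"=4
Sum = 35, Count = 8
Average = 35/8 = 4.38
= avg=4.38, min=3, max=7


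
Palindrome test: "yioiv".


Word: "yioiv"
Reversed: "vioiy"
Forward == Backward? yioiv != vioiy
Palindrome = No


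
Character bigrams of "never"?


Word: "never" (length 5)
Number of bigrams = 5 - 2 + 1 = 4
  Position 0: "ne"
  Position 1: "ev"
  Position 2: "ve"
  Position 3: "er"
Bigrams = "ne", "ev", "ve", "er"


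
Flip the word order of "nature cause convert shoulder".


Original: "nature cause convert shoulder"
Words (1..n): nature | cause | convert | shoulder
Reversed (n..1): shoulder | convert | cause | nature
Result = "shoulder convert cause nature"


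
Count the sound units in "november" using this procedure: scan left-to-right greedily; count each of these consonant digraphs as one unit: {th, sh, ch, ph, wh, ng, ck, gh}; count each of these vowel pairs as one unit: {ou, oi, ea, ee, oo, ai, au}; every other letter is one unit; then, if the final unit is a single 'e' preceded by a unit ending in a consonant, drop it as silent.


Word: "november" (8 letters)
Left-to-right scan:
  1. 'n' (letter)
  2. 'o' (letter)
  3. 'v' (letter)
  4. 'e' (letter)
  5. 'm' (letter)
  6. 'b' (letter)
  7. 'e' (letter)
  8. 'r' (letter)
Units from scan: 8
Sound units = 8 units


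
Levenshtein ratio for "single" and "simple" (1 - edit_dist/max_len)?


Word 1: "single" (length 6)
Word 2: "simple" (length 6)
One optimal edit sequence:
  1. keep 's'
  2. keep 'i'
  3. substitute 'n' -> 'm'  (+1)
  4. substitute 'g' -> 'p'  (+1)
  5. keep 'l'
  6. keep 'e'
Edit distance = 2
Max length = max(6, 6) = 6
Similarity = 1 - 2/6
= 0.6667


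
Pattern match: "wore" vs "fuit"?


Pattern of "wore": [0, 1, 2, 3]
Pattern of "fuit": [0, 1, 2, 3]
Patterns match
Same pattern = Yes


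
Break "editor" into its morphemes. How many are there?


Word: "editor"
Morphemes: edit / -or
Each morpheme carries meaning
= 2 morphemes


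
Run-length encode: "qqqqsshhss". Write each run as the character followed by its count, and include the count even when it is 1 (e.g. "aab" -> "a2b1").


String: "qqqqsshhss"
Scanning for consecutive runs:
  'q' x 4
  's' x 2
  'h' x 2
  's' x 2
RLE = "q4s2h2s2"


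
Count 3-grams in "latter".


Word: "latter" (length 6)
Number of 3-grams = length - 3 + 1 = 6 - 3 + 1
= 4


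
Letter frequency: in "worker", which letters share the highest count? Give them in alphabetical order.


Word: "worker"
Letter counts:
  'e': 1
  'k': 1
  'o': 1
  'r': 2
  'w': 1
Maximum count = 2
Most frequent = 'r' (2 times each)


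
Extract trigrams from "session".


Word: "session" (length 7)
Number of trigrams = 7 - 3 + 1 = 5
  Position 0: "ses"
  Position 1: "ess"
  Position 2: "ssi"
  Position 3: "sio"
  Position 4: "ion"
Trigrams = "ses", "ess", "ssi", "sio", "ion"


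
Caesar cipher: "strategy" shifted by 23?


Word: "strategy"
Shift: 23
Each letter → (letter + shift) mod 26:
  's' (18) + 23 = 15 → 'p'
  't' (19) + 23 = 16 → 'q'
  'r' (17) + 23 = 14 → 'o'
  'a' (0) + 23 = 23 → 'x'
  't' (19) + 23 = 16 → 'q'
  'e' (4) + 23 = 1 → 'b'
  'g' (6) + 23 = 3 → 'd'
  'y' (24) + 23 = 21 → 'v'
Result = "pqoxqbdv"


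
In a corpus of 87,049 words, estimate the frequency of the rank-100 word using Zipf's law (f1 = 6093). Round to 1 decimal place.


Zipf's law: f(r) = f(1) / r
f(1) = 6093
f(100) = 6093 / 100
= 60.9 occurrences


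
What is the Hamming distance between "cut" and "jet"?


Comparing character by character (same length = 3):
  Pos 0: 'c' vs 'j' !=
  Pos 1: 'u' vs 'e' !=
  Pos 2: 't' vs 't' =
Hamming distance = 2


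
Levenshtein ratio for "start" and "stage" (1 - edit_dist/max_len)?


Word 1: "start" (length 5)
Word 2: "stage" (length 5)
One optimal edit sequence:
  1. keep 's'
  2. keep 't'
  3. keep 'a'
  4. substitute 'r' -> 'g'  (+1)
  5. substitute 't' -> 'e'  (+1)
Edit distance = 2
Max length = max(5, 5) = 5
Similarity = 1 - 2/5
= 0.6000


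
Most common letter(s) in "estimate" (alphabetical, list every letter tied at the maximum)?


Word: "estimate"
Letter counts:
  'a': 1
  'e': 2
  'i': 1
  'm': 1
  's': 1
  't': 2
Maximum count = 2
Most frequent = 'e', 't' (2 times each)


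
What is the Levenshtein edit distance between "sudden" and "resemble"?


Word 1: "sudden" (length 6)
Word 2: "resemble" (length 8)
One optimal edit sequence (insert/delete/substitute each cost 1):
  1. insert 'r'  (+1)
  2. insert 'e'  (+1)
  3. keep 's'
  4. substitute 'u' -> 'e'  (+1)
  5. substitute 'd' -> 'm'  (+1)
  6. substitute 'd' -> 'b'  (+1)
  7. substitute 'e' -> 'l'  (+1)
  8. substitute 'n' -> 'e'  (+1)
Total edit operations: 7
Edit distance = 7


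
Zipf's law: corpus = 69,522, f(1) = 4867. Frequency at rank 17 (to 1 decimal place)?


Zipf's law: f(r) = f(1) / r
f(1) = 4867
f(17) = 4867 / 17
= 286.3 occurrences


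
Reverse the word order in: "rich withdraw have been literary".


Original: "rich withdraw have been literary"
Words (1..n): rich | withdraw | have | been | literary
Reversed (n..1): literary | been | have | withdraw | rich
Result = "literary been have withdraw rich"


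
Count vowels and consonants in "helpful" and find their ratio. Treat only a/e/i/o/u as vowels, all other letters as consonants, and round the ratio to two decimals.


Word: "helpful"
Vowels (a,e,i,o,u): 2
Consonants: 5
Ratio = 2/5
= 0.40


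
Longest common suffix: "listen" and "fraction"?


Word 1: "listen"
Word 2: "fraction"
Comparing from end:
  Pos -1: 'n' == 'n'
  Pos -2: 'e' != 'o' (stop)
LCS = "n" (length 1)


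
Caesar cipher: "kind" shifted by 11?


Word: "kind"
Shift: 11
Each letter → (letter + shift) mod 26:
  'k' (10) + 11 = 21 → 'v'
  'i' (8) + 11 = 19 → 't'
  'n' (13) + 11 = 24 → 'y'
  'd' (3) + 11 = 14 → 'o'
Result = "vtyo"


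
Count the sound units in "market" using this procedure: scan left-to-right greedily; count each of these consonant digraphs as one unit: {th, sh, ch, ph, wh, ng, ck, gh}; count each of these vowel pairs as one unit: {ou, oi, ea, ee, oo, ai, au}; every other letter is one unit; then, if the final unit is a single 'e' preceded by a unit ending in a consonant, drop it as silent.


Word: "market" (6 letters)
Left-to-right scan:
  1. 'm' (letter)
  2. 'a' (letter)
  3. 'r' (letter)
  4. 'k' (letter)
  5. 'e' (letter)
  6. 't' (letter)
Units from scan: 6
Sound units = 6 units


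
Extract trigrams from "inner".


Word: "inner" (length 5)
Number of trigrams = 5 - 3 + 1 = 3
  Position 0: "inn"
  Position 1: "nne"
  Position 2: "ner"
Trigrams = "inn", "nne", "ner"


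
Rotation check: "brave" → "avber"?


Word: "brave", Candidate: "avber"
Method: check if candidate is substring of word+word
"bravebrave" contains "avber"? No
Is rotation = No


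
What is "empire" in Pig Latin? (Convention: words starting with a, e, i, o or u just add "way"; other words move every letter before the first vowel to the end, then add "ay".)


Word: "empire"
Starts with vowel → add 'way'
Pig Latin = "empireway"


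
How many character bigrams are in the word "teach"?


Word: "teach" (length 5)
Number of 2-grams = length - 2 + 1 = 5 - 2 + 1
= 4


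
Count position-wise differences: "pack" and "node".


Comparing character by character (same length = 4):
  Pos 0: 'p' vs 'n' !=
  Pos 1: 'a' vs 'o' !=
  Pos 2: 'c' vs 'd' !=
  Pos 3: 'k' vs 'e' !=
Hamming distance = 4


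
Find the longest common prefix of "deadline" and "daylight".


Word 1: "deadline"
Word 2: "daylight"
Comparing from start:
  Pos 0: 'd' == 'd'
  Pos 1: 'e' != 'a' (stop)
LCP = "d" (length 1)


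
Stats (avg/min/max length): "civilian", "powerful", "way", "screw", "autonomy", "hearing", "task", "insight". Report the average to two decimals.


Lengths: "civilian"=8, "powerful"=8, "way"=3, "screw"=5, "autonomy"=8, "hearing"=7, "task"=4, "insight"=7
Sum = 50, Count = 8
Average = 50/8 = 6.25
= avg=6.25, min=3, max=8


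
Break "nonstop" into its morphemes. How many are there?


Word: "nonstop"
Morphemes: non- + stop
Each morpheme carries meaning
= 2 morphemes


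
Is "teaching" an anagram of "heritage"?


Word 1: "heritage" → sorted: aeeghirt
Word 2: "teaching" → sorted: aceghint
Same letters? aeeghirt != aceghint
Anagram = No


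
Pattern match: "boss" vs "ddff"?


Pattern of "boss": [0, 1, 2, 2]
Pattern of "ddff": [0, 0, 1, 1]
Patterns do not match
Same pattern = No


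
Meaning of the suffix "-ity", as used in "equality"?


Suffix: -ity
Example: equality (equal + -ity)
Meaning = quality of


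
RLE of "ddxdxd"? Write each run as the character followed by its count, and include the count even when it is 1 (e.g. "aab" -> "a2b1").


String: "ddxdxd"
Scanning for consecutive runs:
  'd' x 2
  'x' x 1
  'd' x 1
  'x' x 1
  'd' x 1
RLE = "d2x1d1x1d1"


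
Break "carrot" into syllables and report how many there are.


Word: "carrot"
Syllable breakdown: car | rot
Counting: 2 parts
= 2 syllables


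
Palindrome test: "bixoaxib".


Word: "bixoaxib"
Reversed: "bixaoxib"
Forward == Backward? bixoaxib != bixaoxib
Palindrome = No


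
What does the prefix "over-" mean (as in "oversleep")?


Prefix: over-
Example: oversleep (over- + sleep)
Meaning = excessive


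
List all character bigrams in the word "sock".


Word: "sock" (length 4)
Number of bigrams = 4 - 2 + 1 = 3
  Position 0: "so"
  Position 1: "oc"
  Position 2: "ck"
Bigrams = "so", "oc", "ck"


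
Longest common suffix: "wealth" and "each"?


Word 1: "wealth"
Word 2: "each"
Comparing from end:
  Pos -1: 'h' == 'h'
  Pos -2: 't' != 'c' (stop)
LCS = "h" (length 1)


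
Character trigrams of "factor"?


Word: "factor" (length 6)
Number of trigrams = 6 - 3 + 1 = 4
  Position 0: "fac"
  Position 1: "act"
  Position 2: "cto"
  Position 3: "tor"
Trigrams = "fac", "act", "cto", "tor"


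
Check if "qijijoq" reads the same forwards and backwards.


Word: "qijijoq"
Reversed: "qojijiq"
Forward == Backward? qijijoq != qojijiq
Palindrome = No


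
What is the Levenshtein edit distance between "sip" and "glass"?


Word 1: "sip" (length 3)
Word 2: "glass" (length 5)
One optimal edit sequence (insert/delete/substitute each cost 1):
  1. insert 'g'  (+1)
  2. insert 'l'  (+1)
  3. substitute 's' -> 'a'  (+1)
  4. substitute 'i' -> 's'  (+1)
  5. substitute 'p' -> 's'  (+1)
Total edit operations: 5
Edit distance = 5


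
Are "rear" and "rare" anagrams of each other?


Word 1: "rear" → sorted: aerr
Word 2: "rare" → sorted: aerr
Same letters? aerr == aerr
Anagram = Yes


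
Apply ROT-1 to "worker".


Word: "worker"
Shift: 1
Each letter → (letter + shift) mod 26:
  'w' (22) + 1 = 23 → 'x'
  'o' (14) + 1 = 15 → 'p'
  'r' (17) + 1 = 18 → 's'
  'k' (10) + 1 = 11 → 'l'
  'e' (4) + 1 = 5 → 'f'
  'r' (17) + 1 = 18 → 's'
Result = "xpslfs"


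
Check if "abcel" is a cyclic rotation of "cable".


Word: "cable", Candidate: "abcel"
Method: check if candidate is substring of word+word
"cablecable" contains "abcel"? No
Is rotation = No


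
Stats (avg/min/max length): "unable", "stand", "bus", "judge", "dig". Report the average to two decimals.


Lengths: "unable"=6, "stand"=5, "bus"=3, "judge"=5, "dig"=3
Sum = 22, Count = 5
Average = 22/5 = 4.40
= avg=4.40, min=3, max=6


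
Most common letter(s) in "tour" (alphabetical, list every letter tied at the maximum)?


Word: "tour"
Letter counts:
  'o': 1
  'r': 1
  't': 1
  'u': 1
Maximum count = 1
Most frequent = 'o', 'r', 't', 'u' (1 time each)


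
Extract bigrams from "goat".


Word: "goat" (length 4)
Number of bigrams = 4 - 2 + 1 = 3
  Position 0: "go"
  Position 1: "oa"
  Position 2: "at"
Bigrams = "go", "oa", "at"


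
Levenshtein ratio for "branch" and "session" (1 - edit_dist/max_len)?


Word 1: "branch" (length 6)
Word 2: "session" (length 7)
One optimal edit sequence:
  1. insert 's'  (+1)
  2. substitute 'b' -> 'e'  (+1)
  3. substitute 'r' -> 's'  (+1)
  4. substitute 'a' -> 's'  (+1)
  5. substitute 'n' -> 'i'  (+1)
  6. substitute 'c' -> 'o'  (+1)
  7. substitute 'h' -> 'n'  (+1)
Edit distance = 7
Max length = max(6, 7) = 7
Similarity = 1 - 7/7
= 0.0000


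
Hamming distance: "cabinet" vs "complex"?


Comparing character by character (same length = 7):
  Pos 0: 'c' vs 'c' =
  Pos 1: 'a' vs 'o' !=
  Pos 2: 'b' vs 'm' !=
  Pos 3: 'i' vs 'p' !=
  Pos 4: 'n' vs 'l' !=
  Pos 5: 'e' vs 'e' =
  Pos 6: 't' vs 'x' !=
Hamming distance = 5


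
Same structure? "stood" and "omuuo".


Pattern of "stood": [0, 1, 2, 2, 3]
Pattern of "omuuo": [0, 1, 2, 2, 0]
Patterns do not match
Same pattern = No


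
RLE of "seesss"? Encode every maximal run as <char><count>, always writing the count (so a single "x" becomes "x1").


String: "seesss"
Scanning for consecutive runs:
  's' x 1
  'e' x 2
  's' x 3
RLE = "s1e2s3"


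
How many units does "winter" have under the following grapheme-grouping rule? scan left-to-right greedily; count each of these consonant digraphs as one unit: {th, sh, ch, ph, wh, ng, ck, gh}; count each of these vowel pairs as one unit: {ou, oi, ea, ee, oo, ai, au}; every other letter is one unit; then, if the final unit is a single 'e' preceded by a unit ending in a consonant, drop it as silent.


Word: "winter" (6 letters)
Left-to-right scan:
  [1] 'w' (letter)
  [2] 'i' (letter)
  [3] 'n' (letter)
  [4] 't' (letter)
  [5] 'e' (letter)
  [6] 'r' (letter)
Units from scan: 6
Sound units = 6 units


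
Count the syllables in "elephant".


Word: "elephant"
Syllable breakdown: el-e-phant
Counting: 3 parts
= 3 syllables


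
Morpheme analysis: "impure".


Word: "impure"
Morphemes: im- / pure
Each morpheme carries meaning
= 2 morphemes


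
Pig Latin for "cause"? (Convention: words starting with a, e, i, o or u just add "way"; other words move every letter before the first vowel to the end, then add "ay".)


Word: "cause"
Starts with consonant(s) → move to end, add 'ay'
Consonant cluster: "c"
Pig Latin = "ausecay"


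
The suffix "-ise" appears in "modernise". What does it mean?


Suffix: -ise
Example: modernise = modern + -ise
Meaning = to make


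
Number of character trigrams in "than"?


Word: "than" (length 4)
Number of 3-grams = length - 3 + 1 = 4 - 3 + 1
= 2


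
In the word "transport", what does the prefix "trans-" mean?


Prefix: trans-
Example: transport (trans- + port)
Meaning = across


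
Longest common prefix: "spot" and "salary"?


Word 1: "spot"
Word 2: "salary"
Comparing from start:
  Pos 0: 's' == 's'
  Pos 1: 'p' != 'a' (stop)
LCP = "s" (length 1)


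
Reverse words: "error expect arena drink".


Original: "error expect arena drink"
Words (1..n): error | expect | arena | drink
Reversed (n..1): drink | arena | expect | error
Result = "drink arena expect error"


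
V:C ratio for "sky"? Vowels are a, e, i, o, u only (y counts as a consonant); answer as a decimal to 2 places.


Word: "sky"
Vowels (a,e,i,o,u): 0
Consonants: 3
Ratio = 0/3
= 0.00


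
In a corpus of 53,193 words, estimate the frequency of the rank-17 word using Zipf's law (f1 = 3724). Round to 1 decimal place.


Zipf's law: f(r) = f(1) / r
f(1) = 3724
f(17) = 3724 / 17
= 219.1 occurrences


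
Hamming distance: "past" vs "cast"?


Comparing character by character (same length = 4):
  Pos 0: 'p' vs 'c' !=
  Pos 1: 'a' vs 'a' =
  Pos 2: 's' vs 's' =
  Pos 3: 't' vs 't' =
Hamming distance = 1


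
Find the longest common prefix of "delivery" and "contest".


Word 1: "delivery"
Word 2: "contest"
Comparing from start:
  Pos 0: 'd' != 'c' (stop)
LCP = "" (length 0)


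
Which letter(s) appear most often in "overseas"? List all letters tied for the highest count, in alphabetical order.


Word: "overseas"
Letter counts:
  'a': 1
  'e': 2
  'o': 1
  'r': 1
  's': 2
  'v': 1
Maximum count = 2
Most frequent = 'e', 's' (2 times each)


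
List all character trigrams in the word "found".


Word: "found" (length 5)
Number of trigrams = 5 - 3 + 1 = 3
  Position 0: "fou"
  Position 1: "oun"
  Position 2: "und"
Trigrams = "fou", "oun", "und"


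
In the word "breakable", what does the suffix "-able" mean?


Suffix: -able
As in: breakable -> break + -able
Meaning = capable of


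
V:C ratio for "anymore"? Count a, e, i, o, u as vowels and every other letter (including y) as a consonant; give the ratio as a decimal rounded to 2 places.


Word: "anymore"
Vowels (a,e,i,o,u): 3
Consonants: 4
Ratio = 3/4
= 0.75


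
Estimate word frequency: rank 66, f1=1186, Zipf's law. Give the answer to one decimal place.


Zipf's law: f(r) = f(1) / r
f(1) = 1186
f(66) = 1186 / 66
= 18.0 occurrences


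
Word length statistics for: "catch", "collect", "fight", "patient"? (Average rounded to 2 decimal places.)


Lengths: "catch"=5, "collect"=7, "fight"=5, "patient"=7
Sum = 24, Count = 4
Average = 24/4 = 6.00
= avg=6.00, min=5, max=7


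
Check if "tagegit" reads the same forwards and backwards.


Word: "tagegit"
Reversed: "tigegat"
Forward == Backward? tagegit != tigegat
Palindrome = No


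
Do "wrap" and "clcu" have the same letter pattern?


Pattern of "wrap": [0, 1, 2, 3]
Pattern of "clcu": [0, 1, 0, 2]
Patterns do not match
Same pattern = No


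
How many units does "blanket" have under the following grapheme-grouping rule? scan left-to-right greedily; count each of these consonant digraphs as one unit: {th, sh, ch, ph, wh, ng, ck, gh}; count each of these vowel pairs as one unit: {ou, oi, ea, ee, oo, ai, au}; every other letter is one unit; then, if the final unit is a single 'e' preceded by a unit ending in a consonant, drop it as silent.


Word: "blanket" (7 letters)
Left-to-right scan:
  [1] 'b' (letter)
  [2] 'l' (letter)
  [3] 'a' (letter)
  [4] 'n' (letter)
  [5] 'k' (letter)
  [6] 'e' (letter)
  [7] 't' (letter)
Units from scan: 7
Sound units = 7 units


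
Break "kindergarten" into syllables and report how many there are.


Word: "kindergarten"
Syllable breakdown: kin-der-gar-ten
Counting: 4 parts
= 4 syllables


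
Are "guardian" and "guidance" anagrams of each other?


Word 1: "guardian" → sorted: aadginru
Word 2: "guidance" → sorted: acdeginu
Same letters? aadginru != acdeginu
Anagram = No


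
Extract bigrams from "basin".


Word: "basin" (length 5)
Number of bigrams = 5 - 2 + 1 = 4
  Position 0: "ba"
  Position 1: "as"
  Position 2: "si"
  Position 3: "in"
Bigrams = "ba", "as", "si", "in"


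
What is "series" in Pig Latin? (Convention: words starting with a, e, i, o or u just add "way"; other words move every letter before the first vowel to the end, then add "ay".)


Word: "series"
Starts with consonant(s) → move to end, add 'ay'
Consonant cluster: "s"
Pig Latin = "eriessay"


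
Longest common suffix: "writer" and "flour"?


Word 1: "writer"
Word 2: "flour"
Comparing from end:
  Pos -1: 'r' == 'r'
  Pos -2: 'e' != 'u' (stop)
LCS = "r" (length 1)


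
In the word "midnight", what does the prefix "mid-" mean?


Prefix: mid-
Example: midnight (mid- + night)
Meaning = middle


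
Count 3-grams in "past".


Word: "past" (length 4)
Number of 3-grams = length - 3 + 1 = 4 - 3 + 1
= 2


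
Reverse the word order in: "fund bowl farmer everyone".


Original: "fund bowl farmer everyone"
Words (1..n): fund | bowl | farmer | everyone
Reversed (n..1): everyone | farmer | bowl | fund
Result = "everyone farmer bowl fund"


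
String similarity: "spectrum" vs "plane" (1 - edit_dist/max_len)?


Word 1: "spectrum" (length 8)
Word 2: "plane" (length 5)
One optimal edit sequence:
  1. delete 's'  (+1)
  2. keep 'p'
  3. delete 'e'  (+1)
  4. delete 'c'  (+1)
  5. substitute 't' -> 'l'  (+1)
  6. substitute 'r' -> 'a'  (+1)
  7. substitute 'u' -> 'n'  (+1)
  8. substitute 'm' -> 'e'  (+1)
Edit distance = 7
Max length = max(8, 5) = 8
Similarity = 1 - 7/8
= 0.1250


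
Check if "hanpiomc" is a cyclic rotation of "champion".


Word: "champion", Candidate: "hanpiomc"
Method: check if candidate is substring of word+word
"championchampion" contains "hanpiomc"? No
Is rotation = No


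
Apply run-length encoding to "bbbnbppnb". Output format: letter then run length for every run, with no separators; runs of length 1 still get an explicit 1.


String: "bbbnbppnb"
Scanning for consecutive runs:
  'b' x 3
  'n' x 1
  'b' x 1
  'p' x 2
  'n' x 1
  'b' x 1
RLE = "b3n1b1p2n1b1"


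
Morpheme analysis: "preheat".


Word: "preheat"
Morphemes: pre- + heat
Each morpheme carries meaning
= 2 morphemes


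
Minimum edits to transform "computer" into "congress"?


Word 1: "computer" (length 8)
Word 2: "congress" (length 8)
One optimal edit sequence (insert/delete/substitute each cost 1):
  1. keep 'c'
  2. keep 'o'
  3. substitute 'm' -> 'n'  (+1)
  4. substitute 'p' -> 'g'  (+1)
  5. substitute 'u' -> 'r'  (+1)
  6. substitute 't' -> 'e'  (+1)
  7. substitute 'e' -> 's'  (+1)
  8. substitute 'r' -> 's'  (+1)
Total edit operations: 6
Edit distance = 6


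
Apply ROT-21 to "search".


Word: "search"
Shift: 21
Each letter → (letter + shift) mod 26:
  's' (18) + 21 = 13 → 'n'
  'e' (4) + 21 = 25 → 'z'
  'a' (0) + 21 = 21 → 'v'
  'r' (17) + 21 = 12 → 'm'
  'c' (2) + 21 = 23 → 'x'
  'h' (7) + 21 = 2 → 'c'
Result = "nzvmxc"


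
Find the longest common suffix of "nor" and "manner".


Word 1: "nor"
Word 2: "manner"
Comparing from end:
  Pos -1: 'r' == 'r'
  Pos -2: 'o' != 'e' (stop)
LCS = "r" (length 1)


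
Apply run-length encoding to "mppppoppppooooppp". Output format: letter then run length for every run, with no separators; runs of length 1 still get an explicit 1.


String: "mppppoppppooooppp"
Scanning for consecutive runs:
  'm' x 1
  'p' x 4
  'o' x 1
  'p' x 4
  'o' x 4
  'p' x 3
RLE = "m1p4o1p4o4p3"


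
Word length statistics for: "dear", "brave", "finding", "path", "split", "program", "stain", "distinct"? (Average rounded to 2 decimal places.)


Lengths: "dear"=4, "brave"=5, "finding"=7, "path"=4, "split"=5, "program"=7, "stain"=5, "distinct"=8
Sum = 45, Count = 8
Average = 45/8 = 5.63
= avg=5.63, min=4, max=8


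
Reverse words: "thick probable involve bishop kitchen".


Original: "thick probable involve bishop kitchen"
Words (1..n): thick | probable | involve | bishop | kitchen
Reversed (n..1): kitchen | bishop | involve | probable | thick
Result = "kitchen bishop involve probable thick"


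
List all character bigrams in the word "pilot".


Word: "pilot" (length 5)
Number of bigrams = 5 - 2 + 1 = 4
  Position 0: "pi"
  Position 1: "il"
  Position 2: "lo"
  Position 3: "ot"
Bigrams = "pi", "il", "lo", "ot"


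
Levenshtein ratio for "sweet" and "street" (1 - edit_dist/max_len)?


Word 1: "sweet" (length 5)
Word 2: "street" (length 6)
One optimal edit sequence:
  1. keep 's'
  2. insert 't'  (+1)
  3. substitute 'w' -> 'r'  (+1)
  4. keep 'e'
  5. keep 'e'
  6. keep 't'
Edit distance = 2
Max length = max(5, 6) = 6
Similarity = 1 - 2/6
= 0.6667


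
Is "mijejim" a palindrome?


Word: "mijejim"
Reversed: "mijejim"
Forward == Backward? mijejim == mijejim
Palindrome = Yes


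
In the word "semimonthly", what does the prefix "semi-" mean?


Prefix: semi-
Example: semimonthly (semi- + monthly)
Meaning = half


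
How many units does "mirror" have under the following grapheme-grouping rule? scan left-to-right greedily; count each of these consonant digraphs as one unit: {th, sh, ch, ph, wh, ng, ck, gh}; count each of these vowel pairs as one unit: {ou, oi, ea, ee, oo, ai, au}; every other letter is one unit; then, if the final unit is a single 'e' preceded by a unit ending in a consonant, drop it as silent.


Word: "mirror" (6 letters)
Left-to-right scan:
  [1] 'm' (letter)
  [2] 'i' (letter)
  [3] 'r' (letter)
  [4] 'r' (letter)
  [5] 'o' (letter)
  [6] 'r' (letter)
Units from scan: 6
Sound units = 6 units


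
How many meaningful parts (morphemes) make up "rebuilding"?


Word: "rebuilding"
Morphemes: re- + build + -ing
Each morpheme carries meaning
= 3 morphemes


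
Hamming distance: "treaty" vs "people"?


Comparing character by character (same length = 6):
  Pos 0: 't' vs 'p' !=
  Pos 1: 'r' vs 'e' !=
  Pos 2: 'e' vs 'o' !=
  Pos 3: 'a' vs 'p' !=
  Pos 4: 't' vs 'l' !=
  Pos 5: 'y' vs 'e' !=
Hamming distance = 6


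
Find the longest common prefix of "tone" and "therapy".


Word 1: "tone"
Word 2: "therapy"
Comparing from start:
  Pos 0: 't' == 't'
  Pos 1: 'o' != 'h' (stop)
LCP = "t" (length 1)


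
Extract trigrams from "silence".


Word: "silence" (length 7)
Number of trigrams = 7 - 3 + 1 = 5
  Position 0: "sil"
  Position 1: "ile"
  Position 2: "len"
  Position 3: "enc"
  Position 4: "nce"
Trigrams = "sil", "ile", "len", "enc", "nce"


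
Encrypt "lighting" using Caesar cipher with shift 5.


Word: "lighting"
Shift: 5
Each letter → (letter + shift) mod 26:
  'l' (11) + 5 = 16 → 'q'
  'i' (8) + 5 = 13 → 'n'
  'g' (6) + 5 = 11 → 'l'
  'h' (7) + 5 = 12 → 'm'
  't' (19) + 5 = 24 → 'y'
  'i' (8) + 5 = 13 → 'n'
  'n' (13) + 5 = 18 → 's'
  'g' (6) + 5 = 11 → 'l'
Result = "qnlmynsl"


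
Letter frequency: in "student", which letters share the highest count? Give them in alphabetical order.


Word: "student"
Letter counts:
  'd': 1
  'e': 1
  'n': 1
  's': 1
  't': 2
  'u': 1
Maximum count = 2
Most frequent = 't' (2 times each)


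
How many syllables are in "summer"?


Word: "summer"
Syllable breakdown: sum-mer
Counting: 2 parts
= 2 syllables


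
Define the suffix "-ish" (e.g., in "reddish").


Suffix: -ish
As in: reddish -> red + -ish, with a spelling change
Meaning = somewhat / having the qualities of


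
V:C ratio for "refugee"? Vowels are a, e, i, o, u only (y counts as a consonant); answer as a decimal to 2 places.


Word: "refugee"
Vowels (a,e,i,o,u): 4
Consonants: 3
Ratio = 4/3
= 1.33


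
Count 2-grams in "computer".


Word: "computer" (length 8)
Number of 2-grams = length - 2 + 1 = 8 - 2 + 1
= 7


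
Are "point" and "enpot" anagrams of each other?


Word 1: "point" → sorted: inopt
Word 2: "enpot" → sorted: enopt
Same letters? inopt != enopt
Anagram = No


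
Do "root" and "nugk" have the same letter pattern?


Pattern of "root": [0, 1, 1, 2]
Pattern of "nugk": [0, 1, 2, 3]
Patterns do not match
Same pattern = No


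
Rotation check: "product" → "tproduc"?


Word: "product", Candidate: "tproduc"
Method: check if candidate is substring of word+word
"productproduct" contains "tproduc"? Yes
Is rotation = Yes


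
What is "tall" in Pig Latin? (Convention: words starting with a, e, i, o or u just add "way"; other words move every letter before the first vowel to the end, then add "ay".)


Word: "tall"
Starts with consonant(s) → move to end, add 'ay'
Consonant cluster: "t"
Pig Latin = "alltay"


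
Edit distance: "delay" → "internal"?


Word 1: "delay" (length 5)
Word 2: "internal" (length 8)
One optimal edit sequence (insert/delete/substitute each cost 1):
  1. insert 'i'  (+1)
  2. insert 'n'  (+1)
  3. substitute 'd' -> 't'  (+1)
  4. keep 'e'
  5. insert 'r'  (+1)
  6. substitute 'l' -> 'n'  (+1)
  7. keep 'a'
  8. substitute 'y' -> 'l'  (+1)
Total edit operations: 6
Edit distance = 6


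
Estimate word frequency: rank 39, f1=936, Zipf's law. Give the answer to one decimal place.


Zipf's law: f(r) = f(1) / r
f(1) = 936
f(39) = 936 / 39
= 24.0 occurrences


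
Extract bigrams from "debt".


Word: "debt" (length 4)
Number of bigrams = 4 - 2 + 1 = 3
  Position 0: "de"
  Position 1: "eb"
  Position 2: "bt"
Bigrams = "de", "eb", "bt"


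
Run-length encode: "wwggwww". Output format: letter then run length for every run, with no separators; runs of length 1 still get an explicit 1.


String: "wwggwww"
Scanning for consecutive runs:
  'w' x 2
  'g' x 2
  'w' x 3
RLE = "w2g2w3"


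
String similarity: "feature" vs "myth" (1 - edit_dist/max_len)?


Word 1: "feature" (length 7)
Word 2: "myth" (length 4)
One optimal edit sequence:
  1. delete 'f'  (+1)
  2. substitute 'e' -> 'm'  (+1)
  3. substitute 'a' -> 'y'  (+1)
  4. keep 't'
  5. delete 'u'  (+1)
  6. delete 'r'  (+1)
  7. substitute 'e' -> 'h'  (+1)
Edit distance = 6
Max length = max(7, 4) = 7
Similarity = 1 - 6/7
= 0.1429


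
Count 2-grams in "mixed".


Word: "mixed" (length 5)
Number of 2-grams = length - 2 + 1 = 5 - 2 + 1
= 4


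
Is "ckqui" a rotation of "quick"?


Word: "quick", Candidate: "ckqui"
Method: check if candidate is substring of word+word
"quickquick" contains "ckqui"? Yes
Is rotation = Yes


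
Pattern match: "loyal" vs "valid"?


Pattern of "loyal": [0, 1, 2, 3, 0]
Pattern of "valid": [0, 1, 2, 3, 4]
Patterns do not match
Same pattern = No


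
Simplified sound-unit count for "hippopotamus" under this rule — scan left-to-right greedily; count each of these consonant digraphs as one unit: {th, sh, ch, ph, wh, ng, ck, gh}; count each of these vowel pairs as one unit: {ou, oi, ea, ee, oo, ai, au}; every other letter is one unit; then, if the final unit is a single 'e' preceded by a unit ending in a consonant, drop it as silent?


Word: "hippopotamus" (12 letters)
Left-to-right scan:
  [1] 'h' (letter)
  [2] 'i' (letter)
  [3] 'p' (letter)
  [4] 'p' (letter)
  [5] 'o' (letter)
  [6] 'p' (letter)
  [7] 'o' (letter)
  [8] 't' (letter)
  [9] 'a' (letter)
  [10] 'm' (letter)
  [11] 'u' (letter)
  [12] 's' (letter)
Units from scan: 12
Sound units = 12 units


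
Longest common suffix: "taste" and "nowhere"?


Word 1: "taste"
Word 2: "nowhere"
Comparing from end:
  Pos -1: 'e' == 'e'
  Pos -2: 't' != 'r' (stop)
LCS = "e" (length 1)


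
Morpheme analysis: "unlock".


Word: "unlock"
Morphemes: un- + lock
Each morpheme carries meaning
= 2 morphemes


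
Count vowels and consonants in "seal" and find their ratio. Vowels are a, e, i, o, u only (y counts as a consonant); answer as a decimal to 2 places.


Word: "seal"
Vowels (a,e,i,o,u): 2
Consonants: 2
Ratio = 2/2
= 1.00


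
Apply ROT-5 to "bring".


Word: "bring"
Shift: 5
Each letter → (letter + shift) mod 26:
  'b' (1) + 5 = 6 → 'g'
  'r' (17) + 5 = 22 → 'w'
  'i' (8) + 5 = 13 → 'n'
  'n' (13) + 5 = 18 → 's'
  'g' (6) + 5 = 11 → 'l'
Result = "gwnsl"


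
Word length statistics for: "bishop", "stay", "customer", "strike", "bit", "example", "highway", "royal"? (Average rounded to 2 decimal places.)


Lengths: "bishop"=6, "stay"=4, "customer"=8, "strike"=6, "bit"=3, "example"=7, "highway"=7, "royal"=5
Sum = 46, Count = 8
Average = 46/8 = 5.75
= avg=5.75, min=3, max=8


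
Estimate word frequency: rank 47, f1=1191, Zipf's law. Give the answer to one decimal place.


Zipf's law: f(r) = f(1) / r
f(1) = 1191
f(47) = 1191 / 47
= 25.3 occurrences


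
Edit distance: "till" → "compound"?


Word 1: "till" (length 4)
Word 2: "compound" (length 8)
One optimal edit sequence (insert/delete/substitute each cost 1):
  1. insert 'c'  (+1)
  2. insert 'o'  (+1)
  3. insert 'm'  (+1)
  4. insert 'p'  (+1)
  5. substitute 't' -> 'o'  (+1)
  6. substitute 'i' -> 'u'  (+1)
  7. substitute 'l' -> 'n'  (+1)
  8. substitute 'l' -> 'd'  (+1)
Total edit operations: 8
Edit distance = 8


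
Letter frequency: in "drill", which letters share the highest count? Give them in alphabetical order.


Word: "drill"
Letter counts:
  'd': 1
  'i': 1
  'l': 2
  'r': 1
Maximum count = 2
Most frequent = 'l' (2 times each)


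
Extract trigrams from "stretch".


Word: "stretch" (length 7)
Number of trigrams = 7 - 3 + 1 = 5
  Position 0: "str"
  Position 1: "tre"
  Position 2: "ret"
  Position 3: "etc"
  Position 4: "tch"
Trigrams = "str", "tre", "ret", "etc", "tch"


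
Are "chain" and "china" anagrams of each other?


Word 1: "chain" → sorted: achin
Word 2: "china" → sorted: achin
Same letters? achin == achin
Anagram = Yes


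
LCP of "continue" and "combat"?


Word 1: "continue"
Word 2: "combat"
Comparing from start:
  Pos 0: 'c' == 'c'
  Pos 1: 'o' == 'o'
  Pos 2: 'n' != 'm' (stop)
LCP = "co" (length 2)


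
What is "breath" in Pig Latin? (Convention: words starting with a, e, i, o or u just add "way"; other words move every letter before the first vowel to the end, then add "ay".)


Word: "breath"
Starts with consonant(s) → move to end, add 'ay'
Consonant cluster: "br"
Pig Latin = "eathbray"


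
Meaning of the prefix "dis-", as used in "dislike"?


Prefix: dis-
As in: dislike -> dis- + like
Meaning = not / opposite


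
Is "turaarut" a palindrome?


Word: "turaarut"
Reversed: "turaarut"
Forward == Backward? turaarut == turaarut
Palindrome = Yes


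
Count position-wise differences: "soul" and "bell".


Comparing character by character (same length = 4):
  Pos 0: 's' vs 'b' !=
  Pos 1: 'o' vs 'e' !=
  Pos 2: 'u' vs 'l' !=
  Pos 3: 'l' vs 'l' =
Hamming distance = 3


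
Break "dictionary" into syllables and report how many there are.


Word: "dictionary"
Syllable breakdown: dic / tion / ar / y
Counting: 4 parts
= 4 syllables


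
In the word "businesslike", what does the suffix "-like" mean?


Suffix: -like
Example: businesslike (business + -like)
Meaning = resembling


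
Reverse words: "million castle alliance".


Original: "million castle alliance"
Words (1..n): million | castle | alliance
Reversed (n..1): alliance | castle | million
Result = "alliance castle million"


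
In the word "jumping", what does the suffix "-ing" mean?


Suffix: -ing
As in: jumping -> jump + -ing
Meaning = present participle


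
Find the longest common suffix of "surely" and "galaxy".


Word 1: "surely"
Word 2: "galaxy"
Comparing from end:
  Pos -1: 'y' == 'y'
  Pos -2: 'l' != 'x' (stop)
LCS = "y" (length 1)


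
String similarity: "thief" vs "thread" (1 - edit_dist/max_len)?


Word 1: "thief" (length 5)
Word 2: "thread" (length 6)
One optimal edit sequence:
  1. keep 't'
  2. keep 'h'
  3. substitute 'i' -> 'r'  (+1)
  4. keep 'e'
  5. insert 'a'  (+1)
  6. substitute 'f' -> 'd'  (+1)
Edit distance = 3
Max length = max(5, 6) = 6
Similarity = 1 - 3/6
= 0.5000


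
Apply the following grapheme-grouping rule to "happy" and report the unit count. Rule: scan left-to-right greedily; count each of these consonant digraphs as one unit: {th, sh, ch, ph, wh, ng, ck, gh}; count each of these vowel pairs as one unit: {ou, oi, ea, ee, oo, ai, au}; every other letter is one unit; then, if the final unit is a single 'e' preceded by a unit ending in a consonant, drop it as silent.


Word: "happy" (5 letters)
Left-to-right scan:
  [1] 'h' (letter)
  [2] 'a' (letter)
  [3] 'p' (letter)
  [4] 'p' (letter)
  [5] 'y' (letter)
Units from scan: 5
Sound units = 5 units


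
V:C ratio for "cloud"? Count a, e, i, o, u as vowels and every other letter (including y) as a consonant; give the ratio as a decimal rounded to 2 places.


Word: "cloud"
Vowels (a,e,i,o,u): 2
Consonants: 3
Ratio = 2/3
= 0.67


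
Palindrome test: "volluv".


Word: "volluv"
Reversed: "vullov"
Forward == Backward? volluv != vullov
Palindrome = No


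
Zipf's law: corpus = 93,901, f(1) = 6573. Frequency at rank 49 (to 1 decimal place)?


Zipf's law: f(r) = f(1) / r
f(1) = 6573
f(49) = 6573 / 49
= 134.1 occurrences


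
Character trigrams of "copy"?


Word: "copy" (length 4)
Number of trigrams = 4 - 3 + 1 = 2
  Position 0: "cop"
  Position 1: "opy"
Trigrams = "cop", "opy"


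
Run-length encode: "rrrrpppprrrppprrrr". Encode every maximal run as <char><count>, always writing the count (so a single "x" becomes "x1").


String: "rrrrpppprrrppprrrr"
Scanning for consecutive runs:
  'r' x 4
  'p' x 4
  'r' x 3
  'p' x 3
  'r' x 4
RLE = "r4p4r3p3r4"


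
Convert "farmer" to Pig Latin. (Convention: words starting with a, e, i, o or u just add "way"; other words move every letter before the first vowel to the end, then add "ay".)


Word: "farmer"
Starts with consonant(s) → move to end, add 'ay'
Consonant cluster: "f"
Pig Latin = "armerfay"


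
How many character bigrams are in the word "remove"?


Word: "remove" (length 6)
Number of 2-grams = length - 2 + 1 = 6 - 2 + 1
= 5


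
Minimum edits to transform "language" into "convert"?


Word 1: "language" (length 8)
Word 2: "convert" (length 7)
One optimal edit sequence (insert/delete/substitute each cost 1):
  1. substitute 'l' -> 'c'  (+1)
  2. substitute 'a' -> 'o'  (+1)
  3. keep 'n'
  4. delete 'g'  (+1)
  5. substitute 'u' -> 'v'  (+1)
  6. substitute 'a' -> 'e'  (+1)
  7. substitute 'g' -> 'r'  (+1)
  8. substitute 'e' -> 't'  (+1)
Total edit operations: 7
Edit distance = 7


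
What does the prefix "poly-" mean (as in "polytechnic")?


Prefix: poly-
Example: polytechnic = poly- + technic
Meaning = many


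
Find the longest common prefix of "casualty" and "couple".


Word 1: "casualty"
Word 2: "couple"
Comparing from start:
  Pos 0: 'c' == 'c'
  Pos 1: 'a' != 'o' (stop)
LCP = "c" (length 1)


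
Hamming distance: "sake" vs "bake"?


Comparing character by character (same length = 4):
  Pos 0: 's' vs 'b' !=
  Pos 1: 'a' vs 'a' =
  Pos 2: 'k' vs 'k' =
  Pos 3: 'e' vs 'e' =
Hamming distance = 1


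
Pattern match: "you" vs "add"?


Pattern of "you": [0, 1, 2]
Pattern of "add": [0, 1, 1]
Patterns do not match
Same pattern = No


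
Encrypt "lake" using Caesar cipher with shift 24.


Word: "lake"
Shift: 24
Each letter → (letter + shift) mod 26:
  'l' (11) + 24 = 9 → 'j'
  'a' (0) + 24 = 24 → 'y'
  'k' (10) + 24 = 8 → 'i'
  'e' (4) + 24 = 2 → 'c'
Result = "jyic"


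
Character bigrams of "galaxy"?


Word: "galaxy" (length 6)
Number of bigrams = 6 - 2 + 1 = 5
  Position 0: "ga"
  Position 1: "al"
  Position 2: "la"
  Position 3: "ax"
  Position 4: "xy"
Bigrams = "ga", "al", "la", "ax", "xy"


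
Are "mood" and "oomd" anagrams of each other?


Word 1: "mood" → sorted: dmoo
Word 2: "oomd" → sorted: dmoo
Same letters? dmoo == dmoo
Anagram = Yes
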